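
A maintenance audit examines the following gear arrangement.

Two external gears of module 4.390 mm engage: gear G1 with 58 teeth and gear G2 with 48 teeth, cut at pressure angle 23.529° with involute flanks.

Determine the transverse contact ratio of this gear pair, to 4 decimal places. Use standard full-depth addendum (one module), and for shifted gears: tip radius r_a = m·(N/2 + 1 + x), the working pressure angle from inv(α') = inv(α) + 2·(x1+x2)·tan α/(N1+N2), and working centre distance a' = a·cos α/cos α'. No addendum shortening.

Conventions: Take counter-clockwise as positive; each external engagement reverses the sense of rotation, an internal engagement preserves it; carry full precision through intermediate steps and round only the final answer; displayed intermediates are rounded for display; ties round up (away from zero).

1.5974

recognized (one external pair, fixed centres): single-mesh tooth geometry, m = 4.390, N1 = 58, N2 = 48
base radii: r_b1 = 116.725209, r_b2 = 96.600173
tip radii: r_a1 = 131.700000, r_a2 = 109.750000
no profile shift: α' = α, a' = a
action lengths: √(r_a1²−r_b1²) = 60.992751, √(r_a2²−r_b2²) = 52.090970
base pitch p_b = π·m·cos α = 12.644933
CR = (60.992751 + 52.090970 − 232.670000·sin 23.52900°)/12.644933 = 1.597382
contact ratio ≈ 1.5974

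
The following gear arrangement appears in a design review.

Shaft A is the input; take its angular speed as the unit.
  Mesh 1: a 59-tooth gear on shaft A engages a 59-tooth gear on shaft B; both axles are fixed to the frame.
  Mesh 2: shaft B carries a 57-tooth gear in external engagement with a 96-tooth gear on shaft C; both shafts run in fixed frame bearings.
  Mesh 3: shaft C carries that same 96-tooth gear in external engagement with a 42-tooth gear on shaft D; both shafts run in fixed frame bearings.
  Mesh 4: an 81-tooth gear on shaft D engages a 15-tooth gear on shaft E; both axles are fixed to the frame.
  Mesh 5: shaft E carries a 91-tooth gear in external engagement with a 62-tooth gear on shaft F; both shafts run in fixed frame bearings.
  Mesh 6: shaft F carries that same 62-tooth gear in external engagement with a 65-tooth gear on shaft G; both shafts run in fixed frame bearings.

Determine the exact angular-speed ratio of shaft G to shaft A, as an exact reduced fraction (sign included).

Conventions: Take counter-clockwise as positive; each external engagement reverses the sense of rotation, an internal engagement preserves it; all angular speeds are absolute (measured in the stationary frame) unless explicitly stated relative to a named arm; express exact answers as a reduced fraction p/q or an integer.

513/50

class = fixed-axis compound train [6 meshes; 6 ratios multiply, 6 sense flips]
mesh 1 [59T→59T]: running ratio 1, sense −
mesh 2 [57T→96T]: running ratio 19/32, sense +
mesh 3 [96T→42T]: running ratio 19/14, sense −
mesh 4 [81T→15T]: running ratio 513/70, sense +
mesh 5 [91T→62T]: running ratio 6669/620, sense −
mesh 6 [62T→65T]: running ratio 513/50, sense +
ω_out/ω_in = 513/50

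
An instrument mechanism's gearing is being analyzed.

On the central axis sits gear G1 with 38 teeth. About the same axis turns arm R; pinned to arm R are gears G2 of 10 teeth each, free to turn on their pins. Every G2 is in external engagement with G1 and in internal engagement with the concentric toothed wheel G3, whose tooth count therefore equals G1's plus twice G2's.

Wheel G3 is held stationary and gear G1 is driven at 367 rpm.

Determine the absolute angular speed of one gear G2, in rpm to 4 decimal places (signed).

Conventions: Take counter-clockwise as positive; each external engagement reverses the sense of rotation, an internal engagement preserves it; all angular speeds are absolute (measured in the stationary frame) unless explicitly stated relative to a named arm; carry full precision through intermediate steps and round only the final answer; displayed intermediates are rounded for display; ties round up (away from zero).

planetary set (38T centre, 10T on arm, 58T internal) — Willis relation
normalise by the input: solve with ω_sun = 1, then scale by 367 rpm
ring teeth: 38 + 2·10 = 58
38(ω_sun−ω_arm) = −58(ω_ring−ω_arm),  ω_ring = 0, ω_sun = 1
38(1−ω_arm) = −58(0−ω_arm)  ⇒  96·ω_arm = 38  ⇒  ω_arm = 19/48
sun–planet mesh: 38·(1−19/48) = −10·(ω_p−ω_arm)  ⇒  ω_p−ω_arm = -551/240
ω_p = 19/48 − 551/240 = -19/10
scale: ω_p = -19/10 × 367 rpm = -697.3000 rpm

-697.3000 rpm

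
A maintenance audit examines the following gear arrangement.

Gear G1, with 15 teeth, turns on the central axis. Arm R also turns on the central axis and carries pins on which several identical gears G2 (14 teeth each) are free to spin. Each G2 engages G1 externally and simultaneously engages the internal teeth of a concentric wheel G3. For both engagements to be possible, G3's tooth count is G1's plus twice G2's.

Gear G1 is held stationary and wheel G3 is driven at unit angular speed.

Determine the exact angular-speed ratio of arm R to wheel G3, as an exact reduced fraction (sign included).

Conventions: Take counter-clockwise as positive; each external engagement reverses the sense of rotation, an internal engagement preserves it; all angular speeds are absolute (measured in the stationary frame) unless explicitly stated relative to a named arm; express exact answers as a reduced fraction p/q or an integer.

topology: planetary set — G1 15T / G2 14T / G3 43T, arm = carrier (Willis)
ring teeth: 15 + 2·14 = 43
15(ω_sun−ω_arm) = −43(ω_ring−ω_arm),  ω_sun = 0, ω_ring = 1
15(0−ω_arm) = −43(1−ω_arm)  ⇒  58·ω_arm = 43  ⇒  ω_arm = 43/58
ω_out/ω_in = 43/58

43/58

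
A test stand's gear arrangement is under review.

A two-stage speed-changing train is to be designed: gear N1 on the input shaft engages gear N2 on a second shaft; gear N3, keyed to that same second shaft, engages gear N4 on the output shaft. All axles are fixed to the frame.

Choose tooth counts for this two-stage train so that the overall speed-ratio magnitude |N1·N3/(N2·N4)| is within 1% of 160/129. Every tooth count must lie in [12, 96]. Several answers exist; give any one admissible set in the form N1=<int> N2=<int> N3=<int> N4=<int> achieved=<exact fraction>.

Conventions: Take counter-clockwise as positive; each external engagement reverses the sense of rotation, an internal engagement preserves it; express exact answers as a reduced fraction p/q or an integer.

N1=16 N2=12 N3=40 N4=43 achieved=160/129

design class (target 160/129): fixed-axis compound train
target = 160/129 in lowest terms: an exact hit needs N1·N3 = k·160 and N2·N4 = k·129 for one integer k, every count in [12, 96]; additionally prefer no 1:1 stage (N1 ≠ N2, N3 ≠ N4)
k = 1…3: no 1:1-free in-range split of k·160 and k·129 into factor pairs; take k = 4
k = 4: N1·N3 = 640 = 16·40, N2·N4 = 516 = 12·43
achieved = 16·40/(12·43) = 160/129; |achieved − target| = 0 ≤ 8/645 ✓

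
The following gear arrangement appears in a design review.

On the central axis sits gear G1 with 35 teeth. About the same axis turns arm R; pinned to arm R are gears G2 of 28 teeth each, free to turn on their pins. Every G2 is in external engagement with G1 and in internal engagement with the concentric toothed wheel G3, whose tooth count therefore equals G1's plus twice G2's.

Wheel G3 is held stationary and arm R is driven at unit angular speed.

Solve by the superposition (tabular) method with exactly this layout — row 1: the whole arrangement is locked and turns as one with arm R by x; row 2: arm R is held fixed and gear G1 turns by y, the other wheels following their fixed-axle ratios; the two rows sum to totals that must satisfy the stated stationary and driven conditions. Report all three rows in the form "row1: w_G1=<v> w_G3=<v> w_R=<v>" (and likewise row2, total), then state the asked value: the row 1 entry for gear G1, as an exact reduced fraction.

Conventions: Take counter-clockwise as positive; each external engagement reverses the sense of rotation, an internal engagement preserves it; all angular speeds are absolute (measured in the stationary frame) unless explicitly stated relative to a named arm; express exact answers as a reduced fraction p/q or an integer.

row1: w_G1=1 w_G3=1 w_R=1
row2: w_G1=13/5 w_G3=-1 w_R=0
total: w_G1=18/5 w_G3=0 w_R=1
asked value: 1

planetary set (35T centre, 28T on arm, 91T internal) — Willis relation
superposition row 1 [locked train]: every member turns x
row 2 — arm fixed, fixed-axis ratios: sun y, ring −(35/91)·y, arm 0
boundary: total ω_ring = x − (35/91)·y = 0 and total ω_arm = x = 1  ⇒  y = 13/5, x = 1
row 2 ring = −(35/91)·13/5 = -1
totals (row 1 + row 2): sun 1 + 13/5 = 18/5, ring 1 + (-1) = 0, arm 1 + 0 = 1
asked cell (row1, sun) = 1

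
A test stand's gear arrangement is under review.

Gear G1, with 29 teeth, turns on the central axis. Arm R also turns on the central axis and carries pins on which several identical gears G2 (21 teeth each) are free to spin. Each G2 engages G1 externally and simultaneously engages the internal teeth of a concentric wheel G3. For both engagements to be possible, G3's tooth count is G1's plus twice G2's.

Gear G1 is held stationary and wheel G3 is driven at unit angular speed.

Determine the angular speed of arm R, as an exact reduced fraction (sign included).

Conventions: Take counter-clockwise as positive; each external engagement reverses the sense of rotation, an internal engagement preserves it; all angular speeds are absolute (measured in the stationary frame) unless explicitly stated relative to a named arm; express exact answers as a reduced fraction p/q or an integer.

recognized (axles ride arm R): planetary set, 29/21/71 teeth
ring teeth: 29 + 2·21 = 71
29(ω_sun−ω_arm) = −71(ω_ring−ω_arm),  ω_sun = 0, ω_ring = 1
29(0−ω_arm) = −71(1−ω_arm)  ⇒  100·ω_arm = 71  ⇒  ω_arm = 71/100
exact speed ratio = 71/100

71/100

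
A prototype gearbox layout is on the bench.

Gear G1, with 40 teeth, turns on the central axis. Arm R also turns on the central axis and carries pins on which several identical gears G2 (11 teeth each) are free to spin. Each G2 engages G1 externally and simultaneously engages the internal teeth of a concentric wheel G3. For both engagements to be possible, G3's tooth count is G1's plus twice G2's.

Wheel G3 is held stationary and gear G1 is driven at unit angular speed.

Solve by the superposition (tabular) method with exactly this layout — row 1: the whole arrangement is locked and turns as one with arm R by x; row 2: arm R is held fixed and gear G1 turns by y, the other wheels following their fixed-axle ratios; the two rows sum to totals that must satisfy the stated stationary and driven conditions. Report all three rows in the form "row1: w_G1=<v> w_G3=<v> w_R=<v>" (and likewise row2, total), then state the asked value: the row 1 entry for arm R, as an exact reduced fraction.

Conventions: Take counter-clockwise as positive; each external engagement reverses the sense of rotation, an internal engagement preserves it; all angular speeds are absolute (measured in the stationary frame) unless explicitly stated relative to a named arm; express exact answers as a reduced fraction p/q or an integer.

row1: w_G1=20/51 w_G3=20/51 w_R=20/51
row2: w_G1=31/51 w_G3=-20/51 w_R=0
total: w_G1=1 w_G3=0 w_R=20/51
asked value: 20/51

planetary set (40T centre, 11T on arm, 62T internal) — Willis relation
superposition row 1 [locked train]: every member turns x
row 2: sun turns y, ring = −(40/62)·y, arm 0
boundary: total ω_ring = x − (40/62)·y = 0 and total ω_sun = x + y = 1  ⇒  y = 31/51, x = 20/51
row 2 ring = −(40/62)·31/51 = -20/51
totals (row 1 + row 2): sun 20/51 + 31/51 = 1, ring 20/51 + (-20/51) = 0, arm 20/51 + 0 = 20/51
asked cell (row1, arm) = 20/51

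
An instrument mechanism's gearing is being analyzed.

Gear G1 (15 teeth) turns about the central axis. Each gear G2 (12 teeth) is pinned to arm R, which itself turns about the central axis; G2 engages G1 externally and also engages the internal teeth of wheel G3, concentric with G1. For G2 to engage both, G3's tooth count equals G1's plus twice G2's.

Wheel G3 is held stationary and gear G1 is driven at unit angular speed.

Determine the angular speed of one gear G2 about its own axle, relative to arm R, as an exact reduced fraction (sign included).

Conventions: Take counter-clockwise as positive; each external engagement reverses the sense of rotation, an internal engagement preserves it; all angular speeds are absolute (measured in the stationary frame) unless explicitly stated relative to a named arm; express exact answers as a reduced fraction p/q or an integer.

recognized (axles ride arm R): planetary set, 15/12/39 teeth
ring teeth: 15 + 2·12 = 39
15(ω_sun−ω_arm) = −39(ω_ring−ω_arm),  ω_ring = 0, ω_sun = 1
15(1−ω_arm) = −39(0−ω_arm)  ⇒  54·ω_arm = 15  ⇒  ω_arm = 5/18
sun–planet mesh: 15·(1−5/18) = −12·(ω_p−ω_arm)  ⇒  ω_p−ω_arm = -65/72
exact speed ratio = -65/72

-65/72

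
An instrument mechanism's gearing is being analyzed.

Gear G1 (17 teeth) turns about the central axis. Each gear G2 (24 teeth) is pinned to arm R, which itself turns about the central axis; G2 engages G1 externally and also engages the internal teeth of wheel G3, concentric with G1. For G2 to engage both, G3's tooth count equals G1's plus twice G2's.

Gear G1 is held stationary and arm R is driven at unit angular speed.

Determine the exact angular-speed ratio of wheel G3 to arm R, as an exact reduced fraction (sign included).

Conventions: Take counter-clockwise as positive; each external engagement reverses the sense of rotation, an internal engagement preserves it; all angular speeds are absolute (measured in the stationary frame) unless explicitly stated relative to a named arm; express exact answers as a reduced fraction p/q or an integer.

topology: planetary set — G1 17T / G2 24T / G3 65T, arm = carrier (Willis)
ring teeth: 17 + 2·24 = 65
17(ω_sun−ω_arm) = −65(ω_ring−ω_arm),  ω_sun = 0, ω_arm = 1
ω_ring = 1 − (17/65)(0−1) = 82/65
ω_out/ω_in = 82/65

82/65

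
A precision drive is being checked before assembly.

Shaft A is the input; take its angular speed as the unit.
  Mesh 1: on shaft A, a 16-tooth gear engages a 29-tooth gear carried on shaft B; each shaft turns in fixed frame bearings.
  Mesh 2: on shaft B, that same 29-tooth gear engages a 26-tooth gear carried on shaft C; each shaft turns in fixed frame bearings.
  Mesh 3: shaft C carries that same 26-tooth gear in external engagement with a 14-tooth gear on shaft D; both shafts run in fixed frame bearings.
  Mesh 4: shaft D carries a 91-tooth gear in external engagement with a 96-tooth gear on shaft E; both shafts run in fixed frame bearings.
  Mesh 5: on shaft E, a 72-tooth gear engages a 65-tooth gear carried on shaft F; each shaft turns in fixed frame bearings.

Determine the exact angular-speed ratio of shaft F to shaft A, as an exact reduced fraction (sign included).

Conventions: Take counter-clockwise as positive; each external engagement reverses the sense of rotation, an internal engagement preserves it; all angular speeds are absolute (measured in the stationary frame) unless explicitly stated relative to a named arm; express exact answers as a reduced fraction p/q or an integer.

-6/5

class = fixed-axis compound train [5 meshes; 5 ratios multiply, 5 sense flips]
mesh 1 [16T→29T]: running ratio 16/29, sense −
mesh 2 [29T→26T]: running ratio 8/13, sense +
mesh 3 [26T→14T]: running ratio 8/7, sense −
mesh 4 [91T→96T]: running ratio 13/12, sense +
mesh 5 [72T→65T]: running ratio 6/5, sense −
ω_out/ω_in = -6/5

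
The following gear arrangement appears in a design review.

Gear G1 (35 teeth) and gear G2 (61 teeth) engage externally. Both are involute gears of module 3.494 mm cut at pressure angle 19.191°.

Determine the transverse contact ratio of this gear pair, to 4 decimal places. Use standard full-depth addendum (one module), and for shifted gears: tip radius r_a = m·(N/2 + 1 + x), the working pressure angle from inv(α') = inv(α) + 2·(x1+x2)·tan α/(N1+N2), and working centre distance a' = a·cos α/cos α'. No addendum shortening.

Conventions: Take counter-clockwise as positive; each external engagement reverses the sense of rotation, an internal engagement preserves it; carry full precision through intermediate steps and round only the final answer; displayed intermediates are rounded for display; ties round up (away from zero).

1.7802

recognized (one external pair, fixed centres): single-mesh tooth geometry, m = 3.494, N1 = 35, N2 = 61
base radii: r_b1 = 57.747051, r_b2 = 100.644860
tip radii: r_a1 = 64.639000, r_a2 = 110.061000
no profile shift: α' = α, a' = a
action lengths: √(r_a1²−r_b1²) = 29.042700, √(r_a2²−r_b2²) = 44.542517
base pitch p_b = π·m·cos α = 10.366726
CR = (29.042700 + 44.542517 − 167.712000·sin 19.19100°)/10.366726 = 1.780235
contact ratio ≈ 1.7802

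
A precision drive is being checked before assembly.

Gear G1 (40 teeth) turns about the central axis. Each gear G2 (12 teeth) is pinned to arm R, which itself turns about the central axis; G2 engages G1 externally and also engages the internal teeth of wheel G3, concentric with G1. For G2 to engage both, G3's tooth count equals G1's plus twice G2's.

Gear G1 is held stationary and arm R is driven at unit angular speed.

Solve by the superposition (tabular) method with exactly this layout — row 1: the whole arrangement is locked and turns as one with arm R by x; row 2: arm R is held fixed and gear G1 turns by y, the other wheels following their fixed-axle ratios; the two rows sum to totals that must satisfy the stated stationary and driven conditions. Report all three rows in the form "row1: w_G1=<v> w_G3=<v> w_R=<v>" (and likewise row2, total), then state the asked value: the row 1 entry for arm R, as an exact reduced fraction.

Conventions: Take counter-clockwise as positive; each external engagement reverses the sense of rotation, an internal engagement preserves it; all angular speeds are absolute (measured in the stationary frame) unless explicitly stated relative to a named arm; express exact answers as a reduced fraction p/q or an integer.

row1: w_G1=1 w_G3=1 w_R=1
row2: w_G1=-1 w_G3=5/8 w_R=0
total: w_G1=0 w_G3=13/8 w_R=1
asked value: 1

planetary set (40T centre, 12T on arm, 64T internal) — Willis relation
row 1: whole set turns with the arm by x
row 2: sun turns y, ring = −(40/64)·y, arm 0
boundary: total ω_sun = x + y = 0 and total ω_arm = x = 1  ⇒  y = -1, x = 1
row 2 ring = −(40/64)·(-1) = 5/8
totals (row 1 + row 2): sun 1 + (-1) = 0, ring 1 + 5/8 = 13/8, arm 1 + 0 = 1
asked cell (row1, arm) = 1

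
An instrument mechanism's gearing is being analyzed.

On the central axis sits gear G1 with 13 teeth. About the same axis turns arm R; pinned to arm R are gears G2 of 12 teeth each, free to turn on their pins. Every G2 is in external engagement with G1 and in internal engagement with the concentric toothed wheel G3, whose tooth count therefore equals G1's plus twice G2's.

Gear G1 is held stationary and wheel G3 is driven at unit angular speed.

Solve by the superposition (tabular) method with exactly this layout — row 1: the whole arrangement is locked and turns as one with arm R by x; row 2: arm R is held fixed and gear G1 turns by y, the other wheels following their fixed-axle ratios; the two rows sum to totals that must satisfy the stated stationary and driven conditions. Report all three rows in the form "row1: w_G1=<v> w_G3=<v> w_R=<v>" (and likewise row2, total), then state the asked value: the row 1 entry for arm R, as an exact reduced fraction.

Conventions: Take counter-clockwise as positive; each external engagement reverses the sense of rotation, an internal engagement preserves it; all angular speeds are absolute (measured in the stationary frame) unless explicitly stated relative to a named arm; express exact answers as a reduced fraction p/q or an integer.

class = planetary set [G3 = 13+2·12 = 37; Willis about the carrier]
superposition row 1 [locked train]: every member turns x
row 2 (arm held, sun turns y): ω_ring = −(13/37)·y, ω_arm = 0
boundary: total ω_sun = x + y = 0 and total ω_ring = x − (13/37)·y = 1  ⇒  y = -37/50, x = 37/50
row 2 ring = −(13/37)·(-37/50) = 13/50
totals (row 1 + row 2): sun 37/50 + (-37/50) = 0, ring 37/50 + 13/50 = 1, arm 37/50 + 0 = 37/50
asked cell (row1, arm) = 37/50

row1: w_G1=37/50 w_G3=37/50 w_R=37/50
row2: w_G1=-37/50 w_G3=13/50 w_R=0
total: w_G1=0 w_G3=1 w_R=37/50
asked value: 37/50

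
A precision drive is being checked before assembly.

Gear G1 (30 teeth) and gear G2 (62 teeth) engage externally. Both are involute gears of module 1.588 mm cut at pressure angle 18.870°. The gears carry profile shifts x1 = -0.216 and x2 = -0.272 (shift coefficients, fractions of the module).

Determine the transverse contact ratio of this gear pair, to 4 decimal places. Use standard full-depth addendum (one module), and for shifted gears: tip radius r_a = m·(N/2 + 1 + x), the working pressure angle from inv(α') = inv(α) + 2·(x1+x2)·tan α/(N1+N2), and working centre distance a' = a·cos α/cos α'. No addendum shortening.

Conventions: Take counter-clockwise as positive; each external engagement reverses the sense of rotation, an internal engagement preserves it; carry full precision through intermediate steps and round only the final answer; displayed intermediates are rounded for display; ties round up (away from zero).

1.9481

topology: single-mesh involute geometry — m = 1.588, 30T/62T pair
base radii: r_b1 = 22.539790, r_b2 = 46.582233
tip radii: r_a1 = 25.064992, r_a2 = 50.384064
inv(α') = inv(18.870°) + 2·(-0.216-0.272)·tan α/(30+62) = 0.00882206  ⇒  α' = 16.87481°
a' = a·cos α / cos α' = 73.0480·cos 18.870°/cos 16.87481° = 72.232248
action lengths: √(r_a1²−r_b1²) = 10.964109, √(r_a2²−r_b2²) = 19.200247
base pitch p_b = π·m·cos α = 4.720723
CR = (10.964109 + 19.200247 − 72.232248·sin 16.87481°)/4.720723 = 1.948150
contact ratio ≈ 1.9481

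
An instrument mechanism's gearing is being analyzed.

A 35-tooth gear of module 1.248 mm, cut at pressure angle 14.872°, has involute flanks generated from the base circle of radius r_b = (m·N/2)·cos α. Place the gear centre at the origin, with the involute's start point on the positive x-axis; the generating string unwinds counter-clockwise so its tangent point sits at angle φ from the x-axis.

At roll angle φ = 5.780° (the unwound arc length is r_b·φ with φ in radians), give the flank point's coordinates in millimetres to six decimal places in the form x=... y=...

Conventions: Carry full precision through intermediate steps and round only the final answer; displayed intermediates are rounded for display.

topology: single-mesh involute geometry — m = 1.248, N = 35
pitch radius r_p = m·N/2 = 1.248·35/2 = 21.840000
base radius r_b = r_p·cos α = 21.840000·cos 14.872° = 21.108395
roll angle φ = 5.780° = 0.10088003 rad
x = r_b·(cos φ + φ·sin φ) = 21.215530
y = r_b·(sin φ − φ·cos φ) = 0.007216

x=21.215530 y=0.007216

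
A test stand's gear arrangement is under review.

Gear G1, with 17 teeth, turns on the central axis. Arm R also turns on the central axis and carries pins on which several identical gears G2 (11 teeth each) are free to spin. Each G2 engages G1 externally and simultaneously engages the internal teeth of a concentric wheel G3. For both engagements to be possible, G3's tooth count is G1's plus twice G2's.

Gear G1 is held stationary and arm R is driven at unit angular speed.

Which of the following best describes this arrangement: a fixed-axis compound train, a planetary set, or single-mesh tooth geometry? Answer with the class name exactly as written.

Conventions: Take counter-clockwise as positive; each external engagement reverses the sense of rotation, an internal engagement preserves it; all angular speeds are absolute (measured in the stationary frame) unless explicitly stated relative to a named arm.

recognized (axles ride arm R): planetary set, 17/11/39 teeth
classification: planetary set

planetary set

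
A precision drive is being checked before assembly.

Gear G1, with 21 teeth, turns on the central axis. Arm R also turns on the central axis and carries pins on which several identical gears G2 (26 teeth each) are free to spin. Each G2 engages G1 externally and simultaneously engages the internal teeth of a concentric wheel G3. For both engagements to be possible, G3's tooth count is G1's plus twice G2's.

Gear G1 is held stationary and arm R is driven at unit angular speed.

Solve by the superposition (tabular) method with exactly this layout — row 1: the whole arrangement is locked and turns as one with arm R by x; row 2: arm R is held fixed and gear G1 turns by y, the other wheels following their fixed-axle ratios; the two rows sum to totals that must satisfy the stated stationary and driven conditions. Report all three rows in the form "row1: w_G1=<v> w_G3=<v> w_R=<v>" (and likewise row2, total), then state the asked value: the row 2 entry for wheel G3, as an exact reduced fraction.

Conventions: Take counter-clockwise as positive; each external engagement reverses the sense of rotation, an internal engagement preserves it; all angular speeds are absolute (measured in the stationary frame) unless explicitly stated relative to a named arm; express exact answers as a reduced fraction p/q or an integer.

class = planetary set [G3 = 21+2·26 = 73; Willis about the carrier]
row 1 (train locked, turned with arm): all members turn x
superposition row 2 [arm held]: sun y, ring −(21/73)·y, arm 0
boundary: total ω_sun = x + y = 0 and total ω_arm = x = 1  ⇒  y = -1, x = 1
row 2 ring = −(21/73)·(-1) = 21/73
totals (row 1 + row 2): sun 1 + (-1) = 0, ring 1 + 21/73 = 94/73, arm 1 + 0 = 1
asked cell (row2, ring) = 21/73

row1: w_G1=1 w_G3=1 w_R=1
row2: w_G1=-1 w_G3=21/73 w_R=0
total: w_G1=0 w_G3=94/73 w_R=1
asked value: 21/73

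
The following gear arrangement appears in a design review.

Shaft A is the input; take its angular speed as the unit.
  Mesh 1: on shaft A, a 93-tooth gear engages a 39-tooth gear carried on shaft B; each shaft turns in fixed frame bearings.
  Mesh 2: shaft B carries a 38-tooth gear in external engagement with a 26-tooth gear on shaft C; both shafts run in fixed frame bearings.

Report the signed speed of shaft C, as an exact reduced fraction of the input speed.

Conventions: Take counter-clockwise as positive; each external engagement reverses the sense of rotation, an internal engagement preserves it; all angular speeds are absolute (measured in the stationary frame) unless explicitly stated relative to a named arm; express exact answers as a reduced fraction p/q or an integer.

589/169

2-mesh fixed-axis compound train (all bearings frame-fixed)
mesh 1 [93T→39T]: |ω|/ω_in = 1×93/39 = 31/13, sense flips to −
mesh 2 [38T→26T]: |ω|/ω_in = (31/13)×38/26 = 589/169, sense flips to +
signed output speed (× input speed) = 589/169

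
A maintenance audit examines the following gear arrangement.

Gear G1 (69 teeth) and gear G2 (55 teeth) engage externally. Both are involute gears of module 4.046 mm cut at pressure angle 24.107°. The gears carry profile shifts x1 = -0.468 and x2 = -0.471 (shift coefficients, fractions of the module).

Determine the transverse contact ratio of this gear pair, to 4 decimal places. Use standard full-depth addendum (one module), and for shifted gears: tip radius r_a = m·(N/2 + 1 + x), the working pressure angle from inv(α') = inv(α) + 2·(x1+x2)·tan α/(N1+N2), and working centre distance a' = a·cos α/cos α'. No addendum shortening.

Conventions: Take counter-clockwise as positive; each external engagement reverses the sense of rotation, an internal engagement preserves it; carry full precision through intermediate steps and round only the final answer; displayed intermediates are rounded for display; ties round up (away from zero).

topology: single-mesh involute geometry — m = 4.046, 69T/55T pair
base radii: r_b1 = 127.412820, r_b2 = 101.560943
tip radii: r_a1 = 141.739472, r_a2 = 113.405334
inv(α') = inv(24.107°) + 2·(-0.468-0.471)·tan α/(69+55) = 0.01994474  ⇒  α' = 21.96165°
a' = a·cos α / cos α' = 250.8520·cos 24.107°/cos 21.96165° = 246.889450
action lengths: √(r_a1²−r_b1²) = 62.097112, √(r_a2²−r_b2²) = 50.459336
base pitch p_b = π·m·cos α = 11.602295
CR = (62.097112 + 50.459336 − 246.889450·sin 21.96165°)/11.602295 = 1.743040
contact ratio ≈ 1.7430

1.7430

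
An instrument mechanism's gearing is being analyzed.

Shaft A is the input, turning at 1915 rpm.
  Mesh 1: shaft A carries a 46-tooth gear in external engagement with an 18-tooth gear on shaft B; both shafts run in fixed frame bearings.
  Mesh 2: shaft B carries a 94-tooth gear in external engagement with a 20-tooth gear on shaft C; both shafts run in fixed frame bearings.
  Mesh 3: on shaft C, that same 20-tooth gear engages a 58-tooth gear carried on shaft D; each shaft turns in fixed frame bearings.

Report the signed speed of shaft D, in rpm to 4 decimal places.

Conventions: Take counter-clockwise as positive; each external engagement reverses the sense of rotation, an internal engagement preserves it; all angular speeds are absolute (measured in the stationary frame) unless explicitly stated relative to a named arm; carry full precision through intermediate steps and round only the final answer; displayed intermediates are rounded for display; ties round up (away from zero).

class = fixed-axis compound train [3 meshes; 3 ratios multiply, 3 sense flips]
mesh 1 [46T→18T]: ω = 1915.0000×46/18 = 4893.8889 rpm, sense flips to −
mesh 2 [94T→20T]: ω = 4893.8889×94/20 = 23001.2778 rpm, sense flips to +
mesh 3 [20T→58T]: ω = 23001.2778×20/58 = 7931.4751 rpm, sense flips to −
signed output speed = -7931.4751 rpm

-7931.4751 rpm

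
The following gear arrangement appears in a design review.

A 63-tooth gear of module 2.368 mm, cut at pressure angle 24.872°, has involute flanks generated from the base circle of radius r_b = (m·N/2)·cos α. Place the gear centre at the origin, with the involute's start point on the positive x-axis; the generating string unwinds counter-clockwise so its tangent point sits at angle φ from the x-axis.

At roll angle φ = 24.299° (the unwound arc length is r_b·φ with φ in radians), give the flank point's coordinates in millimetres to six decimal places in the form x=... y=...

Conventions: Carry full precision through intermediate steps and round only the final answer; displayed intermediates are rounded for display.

class = single-mesh tooth geometry [base-circle involute, m = 2.368, 63T]
pitch radius r_p = m·N/2 = 2.368·63/2 = 74.592000
base radius r_b = r_p·cos α = 74.592000·cos 24.872° = 67.673567
roll angle φ = 24.299° = 0.42409755 rad
x = r_b·(cos φ + φ·sin φ) = 73.488482
y = r_b·(sin φ − φ·cos φ) = 1.689911

x=73.488482 y=1.689911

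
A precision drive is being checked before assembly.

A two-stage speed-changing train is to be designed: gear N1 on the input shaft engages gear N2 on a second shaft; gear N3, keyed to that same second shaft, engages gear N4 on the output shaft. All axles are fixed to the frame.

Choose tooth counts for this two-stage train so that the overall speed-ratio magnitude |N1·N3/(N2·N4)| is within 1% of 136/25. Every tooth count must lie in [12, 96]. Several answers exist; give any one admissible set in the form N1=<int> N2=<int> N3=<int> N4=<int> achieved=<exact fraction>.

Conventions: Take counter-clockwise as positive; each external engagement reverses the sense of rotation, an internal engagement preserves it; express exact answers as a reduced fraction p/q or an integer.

topology: fixed-axis compound train — 2 stages, target 136/25
target = 136/25 in lowest terms: an exact hit needs N1·N3 = k·136 and N2·N4 = k·25 for one integer k, every count in [12, 96]; additionally prefer no 1:1 stage (N1 ≠ N2, N3 ≠ N4)
k = 1…8: no 1:1-free in-range split of k·136 and k·25 into factor pairs; take k = 9
k = 9: N1·N3 = 1224 = 17·72, N2·N4 = 225 = 15·15
achieved = 17·72/(15·15) = 136/25; |achieved − target| = 0 ≤ 34/625 ✓

N1=17 N2=15 N3=72 N4=15 achieved=136/25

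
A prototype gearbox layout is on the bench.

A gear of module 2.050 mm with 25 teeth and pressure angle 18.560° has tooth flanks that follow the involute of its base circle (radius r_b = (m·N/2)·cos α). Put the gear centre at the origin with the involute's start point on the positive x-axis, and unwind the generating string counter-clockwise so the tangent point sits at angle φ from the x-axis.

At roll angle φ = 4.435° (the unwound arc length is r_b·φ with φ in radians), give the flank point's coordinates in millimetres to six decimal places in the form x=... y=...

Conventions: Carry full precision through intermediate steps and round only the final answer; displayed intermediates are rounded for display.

single-mesh involute tooth geometry (25T wheel at module 2.050)
pitch radius r_p = m·N/2 = 2.050·25/2 = 25.625000
base radius r_b = r_p·cos α = 25.625000·cos 18.560° = 24.292266
roll angle φ = 4.435° = 0.07740535 rad
x = r_b·(cos φ + φ·sin φ) = 24.364931
y = r_b·(sin φ − φ·cos φ) = 0.003753

x=24.364931 y=0.003753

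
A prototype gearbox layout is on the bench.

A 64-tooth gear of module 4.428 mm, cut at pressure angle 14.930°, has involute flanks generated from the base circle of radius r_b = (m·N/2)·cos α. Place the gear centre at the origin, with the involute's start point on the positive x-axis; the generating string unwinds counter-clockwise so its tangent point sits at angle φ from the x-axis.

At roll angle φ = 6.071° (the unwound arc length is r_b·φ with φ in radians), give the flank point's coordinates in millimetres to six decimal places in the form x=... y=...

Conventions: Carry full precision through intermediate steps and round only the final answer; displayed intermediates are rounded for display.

class = single-mesh tooth geometry [base-circle involute, m = 4.428, 64T]
pitch radius r_p = m·N/2 = 4.428·64/2 = 141.696000
base radius r_b = r_p·cos α = 141.696000·cos 14.930° = 136.912529
roll angle φ = 6.071° = 0.10595894 rad
x = r_b·(cos φ + φ·sin φ) = 137.678952
y = r_b·(sin φ − φ·cos φ) = 0.054231

x=137.678952 y=0.054231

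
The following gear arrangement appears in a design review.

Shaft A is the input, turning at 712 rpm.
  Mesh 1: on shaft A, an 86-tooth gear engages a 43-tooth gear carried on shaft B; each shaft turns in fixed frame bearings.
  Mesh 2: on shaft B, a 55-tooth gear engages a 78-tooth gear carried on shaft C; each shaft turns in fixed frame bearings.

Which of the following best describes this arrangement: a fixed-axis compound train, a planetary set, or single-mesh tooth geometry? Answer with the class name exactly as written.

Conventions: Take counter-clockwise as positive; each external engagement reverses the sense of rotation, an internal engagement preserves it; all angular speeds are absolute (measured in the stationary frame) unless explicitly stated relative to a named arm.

fixed-axis compound train

recognized (3 fixed axles, 2 meshes): fixed-axis compound train
classification: fixed-axis compound train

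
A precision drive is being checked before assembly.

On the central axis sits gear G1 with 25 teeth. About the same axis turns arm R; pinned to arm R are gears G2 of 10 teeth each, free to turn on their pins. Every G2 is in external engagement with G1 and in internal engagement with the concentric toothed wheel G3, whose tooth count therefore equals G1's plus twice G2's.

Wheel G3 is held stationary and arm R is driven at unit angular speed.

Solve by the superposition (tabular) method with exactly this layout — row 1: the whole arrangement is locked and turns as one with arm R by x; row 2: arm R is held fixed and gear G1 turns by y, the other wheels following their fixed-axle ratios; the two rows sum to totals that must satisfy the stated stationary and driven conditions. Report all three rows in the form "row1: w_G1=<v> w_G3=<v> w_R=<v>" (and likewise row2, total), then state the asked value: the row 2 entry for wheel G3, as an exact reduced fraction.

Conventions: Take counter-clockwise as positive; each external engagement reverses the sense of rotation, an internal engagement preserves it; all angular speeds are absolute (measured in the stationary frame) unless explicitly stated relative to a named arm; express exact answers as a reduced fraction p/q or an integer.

row1: w_G1=1 w_G3=1 w_R=1
row2: w_G1=9/5 w_G3=-1 w_R=0
total: w_G1=14/5 w_G3=0 w_R=1
asked value: -1

recognized (axles ride arm R): planetary set, 25/10/45 teeth
row 1 (train locked, turned with arm): all members turn x
superposition row 2 [arm held]: sun y, ring −(25/45)·y, arm 0
boundary: total ω_ring = x − (25/45)·y = 0 and total ω_arm = x = 1  ⇒  y = 9/5, x = 1
row 2 ring = −(25/45)·9/5 = -1
totals (row 1 + row 2): sun 1 + 9/5 = 14/5, ring 1 + (-1) = 0, arm 1 + 0 = 1
asked cell (row2, ring) = -1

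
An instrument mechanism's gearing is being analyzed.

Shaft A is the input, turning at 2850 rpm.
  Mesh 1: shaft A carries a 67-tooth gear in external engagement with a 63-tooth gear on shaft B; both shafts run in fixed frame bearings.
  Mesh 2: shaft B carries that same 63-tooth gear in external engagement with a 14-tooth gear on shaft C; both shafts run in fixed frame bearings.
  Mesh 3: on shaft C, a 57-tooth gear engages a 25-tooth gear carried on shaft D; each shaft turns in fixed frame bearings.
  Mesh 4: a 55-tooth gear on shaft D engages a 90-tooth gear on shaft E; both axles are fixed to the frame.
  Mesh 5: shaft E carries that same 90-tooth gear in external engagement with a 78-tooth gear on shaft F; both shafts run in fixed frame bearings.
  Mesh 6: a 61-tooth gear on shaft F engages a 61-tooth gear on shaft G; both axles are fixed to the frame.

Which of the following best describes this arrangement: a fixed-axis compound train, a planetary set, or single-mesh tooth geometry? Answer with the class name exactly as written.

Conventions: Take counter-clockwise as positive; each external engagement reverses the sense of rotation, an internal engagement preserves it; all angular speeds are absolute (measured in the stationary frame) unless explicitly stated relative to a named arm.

recognized (7 fixed axles, 6 meshes): fixed-axis compound train
classification: fixed-axis compound train

fixed-axis compound train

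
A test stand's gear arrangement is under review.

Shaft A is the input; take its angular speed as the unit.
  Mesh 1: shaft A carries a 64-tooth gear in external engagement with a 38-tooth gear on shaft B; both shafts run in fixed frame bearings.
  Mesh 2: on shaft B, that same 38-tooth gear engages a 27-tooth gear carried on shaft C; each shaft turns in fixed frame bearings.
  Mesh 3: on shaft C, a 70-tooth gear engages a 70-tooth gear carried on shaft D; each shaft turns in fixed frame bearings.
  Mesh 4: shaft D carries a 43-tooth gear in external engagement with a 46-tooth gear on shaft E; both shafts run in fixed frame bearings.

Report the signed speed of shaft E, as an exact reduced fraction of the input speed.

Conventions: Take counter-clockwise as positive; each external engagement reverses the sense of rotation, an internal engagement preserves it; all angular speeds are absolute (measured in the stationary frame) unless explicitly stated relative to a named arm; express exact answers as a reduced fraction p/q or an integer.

1376/621

4-mesh fixed-axis compound train (all bearings frame-fixed)
mesh 1 [64T→38T]: |ω|/ω_in = 1×64/38 = 32/19, sense flips to −
mesh 2 [38T→27T]: |ω|/ω_in = (32/19)×38/27 = 64/27, sense flips to +
mesh 3 [70T→70T]: |ω|/ω_in = (64/27)×70/70 = 64/27, sense flips to −
mesh 4 [43T→46T]: |ω|/ω_in = (64/27)×43/46 = 1376/621, sense flips to +
signed output speed (× input speed) = 1376/621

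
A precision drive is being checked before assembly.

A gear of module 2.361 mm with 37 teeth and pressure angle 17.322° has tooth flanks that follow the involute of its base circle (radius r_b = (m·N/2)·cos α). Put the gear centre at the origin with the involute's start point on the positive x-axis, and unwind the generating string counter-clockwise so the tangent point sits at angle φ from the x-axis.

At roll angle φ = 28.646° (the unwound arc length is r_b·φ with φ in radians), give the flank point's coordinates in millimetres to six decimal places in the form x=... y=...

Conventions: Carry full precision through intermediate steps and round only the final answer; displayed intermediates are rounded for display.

x=46.587851 y=1.694018

recognized (one wheel, involute flank): single-mesh tooth geometry, m = 2.361, N = 37
pitch radius r_p = m·N/2 = 2.361·37/2 = 43.678500
base radius r_b = r_p·cos α = 43.678500·cos 17.322° = 41.697529
roll angle φ = 28.646° = 0.49996702 rad
x = r_b·(cos φ + φ·sin φ) = 46.587851
y = r_b·(sin φ − φ·cos φ) = 1.694018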